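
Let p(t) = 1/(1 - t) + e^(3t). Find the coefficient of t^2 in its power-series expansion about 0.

Add the two expansions coefficient-wise.
p(0) = 2
p′(0) = 4
p′′(0) = 11
So c_2 = p′′(0)/2! = 11/2.

11/2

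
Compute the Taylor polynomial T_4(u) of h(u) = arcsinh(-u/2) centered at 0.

[u^0] = 0;  [u^1] = -1/2;  [u^2] = 0;  [u^3] = 1/48;  [u^4] = 0.

u^3/48 - u/2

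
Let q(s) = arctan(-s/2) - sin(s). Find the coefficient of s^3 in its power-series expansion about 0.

Expand each term separately and add.
[s^0] = 0;  [s^1] = -3/2;  [s^2] = 0;  [s^3] = 5/24.

5/24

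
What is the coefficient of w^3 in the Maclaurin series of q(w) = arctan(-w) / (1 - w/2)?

1/12

Take the Cauchy product of the two expansions.
q(0) = 0
q′(0) = -1
q′′(0) = -1
q′′′(0) = 1/2
So c_3 = q′′′(0)/3! = 1/12.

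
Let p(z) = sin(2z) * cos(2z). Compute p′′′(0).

Expand each factor separately, then convolve coefficients.
From the series, [z^3] p = -16/3; multiply by 3! = 6 to get -32.

-32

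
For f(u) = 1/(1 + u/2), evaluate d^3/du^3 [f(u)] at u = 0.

Differentiate repeatedly and evaluate at the center.
The coefficient of u^3 in the expansion is -1/8, so f′′′(0) = 3! * (-1/8) = -3/4.

-3/4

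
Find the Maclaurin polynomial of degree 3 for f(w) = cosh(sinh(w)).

w^2/2 + 1

Plug the Maclaurin series of the inner function into that of the outer and collect terms.
[w^0] = 1;  [w^1] = 0;  [w^2] = 1/2;  [w^3] = 0.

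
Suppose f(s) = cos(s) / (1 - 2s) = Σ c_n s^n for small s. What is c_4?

Take the Cauchy product of the two expansions.
f(0) = 1
f′(0) = 2
f′′(0) = 7
f′′′(0) = 42
f^(4)(0) = 337
So c_4 = f^(4)(0)/4! = 337/24.

337/24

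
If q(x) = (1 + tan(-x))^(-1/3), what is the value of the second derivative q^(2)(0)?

Substitute the inner expansion into the outer series and collect powers.
From the series, [x^2] q = 2/9; multiply by 2! = 2 to get 4/9.

4/9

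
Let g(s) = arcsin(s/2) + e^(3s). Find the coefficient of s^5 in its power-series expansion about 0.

Add the two expansions coefficient-wise.
g(0) = 1
g′(0) = 7/2
g′′(0) = 9
g′′′(0) = 217/8
g^(4)(0) = 81
g^(5)(0) = 7785/32
So c_5 = g^(5)(0)/5! = 519/256.

519/256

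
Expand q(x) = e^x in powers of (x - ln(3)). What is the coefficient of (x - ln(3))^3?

1/2

q(ln(3)) = 3
q′(ln(3)) = 3
q′′(ln(3)) = 3
q′′′(ln(3)) = 3
So c_3 = q′′′(ln(3))/3! = 1/2.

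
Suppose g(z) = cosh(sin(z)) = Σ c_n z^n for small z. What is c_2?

1/2

Substitute the inner expansion into the outer series and collect powers.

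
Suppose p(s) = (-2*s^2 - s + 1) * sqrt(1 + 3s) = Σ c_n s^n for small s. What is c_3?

-3/16

Multiply each power in the prefactor through the base expansion.
p(0) = 1
p′(0) = 1/2
p′′(0) = -37/4
p′′′(0) = -9/8
So c_3 = p′′′(0)/3! = -3/16.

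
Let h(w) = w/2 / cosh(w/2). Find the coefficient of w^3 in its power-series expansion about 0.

Invert the denominator's series and multiply.
h(0) = 0
h′(0) = 1/2
h′′(0) = 0
h′′′(0) = -3/8
So c_3 = h′′′(0)/3! = -1/16.

-1/16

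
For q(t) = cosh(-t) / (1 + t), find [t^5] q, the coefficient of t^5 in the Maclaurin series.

-37/24

Multiply the two series term by term and collect like powers.
So c_5 = q^(5)(0)/5! = -37/24.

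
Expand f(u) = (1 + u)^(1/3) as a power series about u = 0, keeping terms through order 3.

5*u^3/81 - u^2/9 + u/3 + 1

f(0) = 1
f′(0) = 1/3
f′′(0) = -2/9
f′′′(0) = 10/27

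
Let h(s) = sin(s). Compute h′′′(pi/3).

The coefficient of (s - pi/3)^3 in the expansion is -1/12, so h′′′(pi/3) = 3! * (-1/12) = -1/2.

-1/2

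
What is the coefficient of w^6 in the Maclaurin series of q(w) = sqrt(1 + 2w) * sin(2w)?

Write out both Maclaurin series and multiply, keeping only the needed powers.
q(0) = 0
q′(0) = 2
q′′(0) = 4
q′′′(0) = -14
q^(4)(0) = -8
q^(5)(0) = -38
q^(6)(0) = 972
The Taylor polynomial is Σ q^(k)(0)/k! · w^k.

27/20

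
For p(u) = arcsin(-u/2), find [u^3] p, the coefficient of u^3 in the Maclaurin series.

-1/48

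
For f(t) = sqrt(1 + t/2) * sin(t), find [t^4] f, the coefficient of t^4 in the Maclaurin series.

-13/384

Expand each factor separately, then convolve coefficients.
f(0) = 0
f′(0) = 1
f′′(0) = 1/2
f′′′(0) = -19/16
f^(4)(0) = -13/16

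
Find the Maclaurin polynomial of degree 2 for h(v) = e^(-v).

v^2/2 - v + 1

Differentiate repeatedly and evaluate at the center.
[v^0] = 1;  [v^1] = -1;  [v^2] = 1/2.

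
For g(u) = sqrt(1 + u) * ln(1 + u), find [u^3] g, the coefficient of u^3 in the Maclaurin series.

Expand each factor separately, then convolve coefficients.
g(0) = 0
g′(0) = 1
g′′(0) = 0
g′′′(0) = -1/4

-1/24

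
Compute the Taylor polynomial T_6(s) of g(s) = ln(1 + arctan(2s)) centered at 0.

-256*s^6/45 + 32*s^5/15 + 4*s^4/3 - 2*s^2 + 2*s

Substitute the inner expansion into the outer series and collect powers.
[s^0] = 0;  [s^1] = 2;  [s^2] = -2;  [s^3] = 0;  [s^4] = 4/3;  [s^5] = 32/15;  [s^6] = -256/45.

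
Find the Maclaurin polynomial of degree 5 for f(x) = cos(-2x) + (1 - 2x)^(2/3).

Combine the two series term by term.
f(0) = 2
f′(0) = -4/3
f′′(0) = -44/9
f′′′(0) = -64/27
f^(4)(0) = 400/81
f^(5)(0) = -17920/243

-448*x^5/729 + 50*x^4/243 - 32*x^3/81 - 22*x^2/9 - 4*x/3 + 2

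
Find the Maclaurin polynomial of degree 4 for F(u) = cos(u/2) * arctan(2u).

-35*u^3/12 + 2*u

Take the Cauchy product of the two expansions.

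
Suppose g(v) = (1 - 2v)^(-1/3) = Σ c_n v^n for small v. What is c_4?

[v^0] = 1;  [v^1] = 2/3;  [v^2] = 8/9;  [v^3] = 112/81;  [v^4] = 560/243.

560/243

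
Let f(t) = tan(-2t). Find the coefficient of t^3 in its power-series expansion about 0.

-8/3

[t^0] = 0;  [t^1] = -2;  [t^2] = 0;  [t^3] = -8/3.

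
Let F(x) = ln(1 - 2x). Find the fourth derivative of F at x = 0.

Compute the successive derivatives at the expansion point and divide by k!.
The coefficient of x^4 in the expansion is -4, so F^(4)(0) = 4! * (-4) = -96.

-96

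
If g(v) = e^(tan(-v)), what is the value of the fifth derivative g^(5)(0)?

Plug the Maclaurin series of the inner function into that of the outer and collect terms.
The coefficient of v^5 in the expansion is -37/120, so g^(5)(0) = 5! * (-37/120) = -37.

-37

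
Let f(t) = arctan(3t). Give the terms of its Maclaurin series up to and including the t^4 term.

-9*t^3 + 3*t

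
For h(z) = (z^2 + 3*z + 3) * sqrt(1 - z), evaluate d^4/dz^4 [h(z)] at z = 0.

Shift and add copies of the series according to the polynomial's terms.
The coefficient of z^4 in the expansion is -55/128, so h^(4)(0) = 4! * (-55/128) = -165/16.

-165/16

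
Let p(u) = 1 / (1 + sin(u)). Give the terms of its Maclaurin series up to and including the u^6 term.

17*u^6/45 - 61*u^5/120 + 2*u^4/3 - 5*u^3/6 + u^2 - u + 1

Write 1/(1+u) = 1 - u + u^2 - u^3 + ... and substitute the series for u.
[u^0] = 1;  [u^1] = -1;  [u^2] = 1;  [u^3] = -5/6;  [u^4] = 2/3;  [u^5] = -61/120;  [u^6] = 17/45.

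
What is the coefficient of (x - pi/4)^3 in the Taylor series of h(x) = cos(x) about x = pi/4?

c_3 = h′′′(pi/4)/3! = sqrt(2)/12.

sqrt(2)/12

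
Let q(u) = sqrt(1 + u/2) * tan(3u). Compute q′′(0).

3/2

Write out both Maclaurin series and multiply, keeping only the needed powers.
The coefficient of u^2 in the expansion is 3/4, so q′′(0) = 2! * (3/4) = 3/2.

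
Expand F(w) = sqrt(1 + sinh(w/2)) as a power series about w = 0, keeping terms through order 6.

-2401*w^6/2949120 + 241*w^5/122880 - 31*w^4/6144 + 7*w^3/384 - w^2/32 + w/4 + 1

Let u equal the inner series; expand the outer function in u and truncate.
[w^0] = 1;  [w^1] = 1/4;  [w^2] = -1/32;  [w^3] = 7/384;  [w^4] = -31/6144;  [w^5] = 241/122880;  [w^6] = -2401/2949120.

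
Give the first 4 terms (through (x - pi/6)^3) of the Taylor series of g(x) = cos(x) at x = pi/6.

(x - pi/6)^3/12 - sqrt(3)*(x - pi/6)^2/4 - (x - pi/6)/2 + sqrt(3)/2

Differentiate repeatedly and evaluate at the center.
g(pi/6) = sqrt(3)/2
g′(pi/6) = -1/2
g′′(pi/6) = -sqrt(3)/2
g′′′(pi/6) = 1/2
The Taylor polynomial is Σ g^(k)(pi/6)/k! · (x - pi/6)^k.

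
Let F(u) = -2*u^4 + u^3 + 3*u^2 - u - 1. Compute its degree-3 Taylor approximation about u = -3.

25*(u + 3)^3 - 114*(u + 3)^2 + 224*(u + 3) - 160

[(u + 3)^0] = -160;  [(u + 3)^1] = 224;  [(u + 3)^2] = -114;  [(u + 3)^3] = 25.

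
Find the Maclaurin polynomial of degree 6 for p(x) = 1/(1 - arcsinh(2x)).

1472*x^6/45 + 92*x^5/5 + 32*x^4/3 + 20*x^3/3 + 4*x^2 + 2*x + 1

Substitute the inner expansion into the outer series and collect powers.
p(0) = 1
p′(0) = 2
p′′(0) = 8
p′′′(0) = 40
p^(4)(0) = 256
p^(5)(0) = 2208
p^(6)(0) = 23552
Dividing each by k! gives the coefficients c_0, ..., c_6.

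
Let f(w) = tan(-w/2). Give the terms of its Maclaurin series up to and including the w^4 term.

-w^3/24 - w/2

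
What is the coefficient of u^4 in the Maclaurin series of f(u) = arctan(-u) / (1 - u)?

Take the Cauchy product of the two expansions.
f(0) = 0
f′(0) = -1
f′′(0) = -2
f′′′(0) = -4
f^(4)(0) = -16

-2/3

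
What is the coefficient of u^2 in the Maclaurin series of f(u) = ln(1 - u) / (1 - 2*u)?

-5/2

Use 1/(1 - r) = Σ r^k on the denominator, then take the Cauchy product.
f(0) = 0
f′(0) = -1
f′′(0) = -5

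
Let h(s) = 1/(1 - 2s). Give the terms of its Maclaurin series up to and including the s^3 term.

[s^0] = 1;  [s^1] = 2;  [s^2] = 4;  [s^3] = 8.

8*s^3 + 4*s^2 + 2*s + 1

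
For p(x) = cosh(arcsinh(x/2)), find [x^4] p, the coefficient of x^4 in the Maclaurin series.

-1/128

Compose series: expand the inner function first, then feed it into the outer expansion.
[x^0] = 1;  [x^1] = 0;  [x^2] = 1/8;  [x^3] = 0;  [x^4] = -1/128.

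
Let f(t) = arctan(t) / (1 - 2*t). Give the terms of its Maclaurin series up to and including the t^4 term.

22*t^4/3 + 11*t^3/3 + 2*t^2 + t

Multiply the numerator's expansion by the denominator's geometric series.
[t^0] = 0;  [t^1] = 1;  [t^2] = 2;  [t^3] = 11/3;  [t^4] = 22/3.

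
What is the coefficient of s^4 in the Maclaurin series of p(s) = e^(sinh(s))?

5/24

Substitute the inner expansion into the outer series and collect powers.
p(0) = 1
p′(0) = 1
p′′(0) = 1
p′′′(0) = 2
p^(4)(0) = 5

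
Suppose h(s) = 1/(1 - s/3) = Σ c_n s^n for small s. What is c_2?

Apply the Taylor formula c_k = f^(k)(a)/k!.
[s^0] = 1;  [s^1] = 1/3;  [s^2] = 1/9.

1/9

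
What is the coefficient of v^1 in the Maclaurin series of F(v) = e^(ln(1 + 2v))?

2

Let u equal the inner series; expand the outer function in u and truncate.
[v^0] = 1;  [v^1] = 2.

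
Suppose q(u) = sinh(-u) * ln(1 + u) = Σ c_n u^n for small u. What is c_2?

-1

Expand each factor separately, then convolve coefficients.
q(0) = 0
q′(0) = 0
q′′(0) = -2
Dividing each by k! gives the coefficients c_0, ..., c_2.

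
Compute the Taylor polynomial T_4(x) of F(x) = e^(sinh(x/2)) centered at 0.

Substitute the inner expansion into the outer series and collect powers.
F(0) = 1
F′(0) = 1/2
F′′(0) = 1/4
F′′′(0) = 1/4
F^(4)(0) = 5/16
Dividing each by k! gives the coefficients c_0, ..., c_4.

5*x^4/384 + x^3/24 + x^2/8 + x/2 + 1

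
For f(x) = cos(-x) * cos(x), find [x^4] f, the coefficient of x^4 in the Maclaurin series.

1/3

Multiply the two series term by term and collect like powers.
f(0) = 1
f′(0) = 0
f′′(0) = -2
f′′′(0) = 0
f^(4)(0) = 8
So c_4 = f^(4)(0)/4! = 1/3.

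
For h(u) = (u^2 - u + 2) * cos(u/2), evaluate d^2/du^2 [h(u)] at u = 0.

3/2

Distribute the polynomial across the series and collect like powers.
From the series, [u^2] h = 3/4; multiply by 2! = 2 to get 3/2.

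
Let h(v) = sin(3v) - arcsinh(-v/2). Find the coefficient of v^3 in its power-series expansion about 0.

-217/48

Combine the two series term by term.
h(0) = 0
h′(0) = 7/2
h′′(0) = 0
h′′′(0) = -217/8
So c_3 = h′′′(0)/3! = -217/48.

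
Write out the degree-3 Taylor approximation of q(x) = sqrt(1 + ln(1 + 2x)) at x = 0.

Plug the Maclaurin series of the inner function into that of the outer and collect terms.
[x^0] = 1;  [x^1] = 1;  [x^2] = -3/2;  [x^3] = 17/6.

17*x^3/6 - 3*x^2/2 + x + 1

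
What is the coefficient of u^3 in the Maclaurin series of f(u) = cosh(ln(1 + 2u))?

-4

Substitute the inner expansion into the outer series and collect powers.
f(0) = 1
f′(0) = 0
f′′(0) = 4
f′′′(0) = -24
Dividing each by k! gives the coefficients c_0, ..., c_3.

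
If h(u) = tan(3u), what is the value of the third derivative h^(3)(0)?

54

Use the known series and substitute for the argument.
From the series, [u^3] h = 9; multiply by 3! = 6 to get 54.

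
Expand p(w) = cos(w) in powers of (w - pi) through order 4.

p(pi) = -1
p′(pi) = 0
p′′(pi) = 1
p′′′(pi) = 0
p^(4)(pi) = -1
The Taylor polynomial is Σ p^(k)(pi)/k! · (w - pi)^k.

-(w - pi)^4/24 + (w - pi)^2/2 - 1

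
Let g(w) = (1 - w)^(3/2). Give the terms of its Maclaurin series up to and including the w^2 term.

3*w^2/8 - 3*w/2 + 1

Use the known series and substitute for the argument.
g(0) = 1
g′(0) = -3/2
g′′(0) = 3/4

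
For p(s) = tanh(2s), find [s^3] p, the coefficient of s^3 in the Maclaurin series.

-8/3

[s^0] = 0;  [s^1] = 2;  [s^2] = 0;  [s^3] = -8/3.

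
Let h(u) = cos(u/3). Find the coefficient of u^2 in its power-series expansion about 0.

Use the known series and substitute for the argument.

-1/18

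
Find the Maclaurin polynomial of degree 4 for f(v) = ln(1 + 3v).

-81*v^4/4 + 9*v^3 - 9*v^2/2 + 3*v

[v^0] = 0;  [v^1] = 3;  [v^2] = -9/2;  [v^3] = 9;  [v^4] = -81/4.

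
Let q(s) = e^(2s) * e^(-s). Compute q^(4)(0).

1

Take the Cauchy product of the two expansions.
From the series, [s^4] q = 1/24; multiply by 4! = 24 to get 1.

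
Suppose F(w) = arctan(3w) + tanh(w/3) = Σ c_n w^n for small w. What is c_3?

-730/81

Add the two expansions coefficient-wise.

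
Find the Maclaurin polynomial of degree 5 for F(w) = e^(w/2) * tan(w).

341*w^5/1920 + 3*w^4/16 + 11*w^3/24 + w^2/2 + w

Expand each factor separately, then convolve coefficients.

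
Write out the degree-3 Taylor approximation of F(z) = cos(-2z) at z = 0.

F(0) = 1
F′(0) = 0
F′′(0) = -4
F′′′(0) = 0

1 - 2*z^2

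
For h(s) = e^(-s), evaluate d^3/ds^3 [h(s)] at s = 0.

From the series, [s^3] h = -1/6; multiply by 3! = 6 to get -1.

-1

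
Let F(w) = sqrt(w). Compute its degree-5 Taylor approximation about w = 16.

7*(w - 16)^5/67108864 - 5*(w - 16)^4/2097152 + (w - 16)^3/16384 - (w - 16)^2/512 + (w - 16)/8 + 4

F(16) = 4
F′(16) = 1/8
F′′(16) = -1/256
F′′′(16) = 3/8192
F^(4)(16) = -15/262144
F^(5)(16) = 105/8388608
The Taylor polynomial is Σ F^(k)(16)/k! · (w - 16)^k.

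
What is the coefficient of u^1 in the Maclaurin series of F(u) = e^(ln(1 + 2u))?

2

Plug the Maclaurin series of the inner function into that of the outer and collect terms.
So c_1 = F′(0)/1! = 2.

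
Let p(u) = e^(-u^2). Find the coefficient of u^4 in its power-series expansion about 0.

1/2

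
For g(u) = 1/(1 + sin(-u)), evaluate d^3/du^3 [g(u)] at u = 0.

Substitute the inner expansion into the outer series and collect powers.
The coefficient of u^3 in the expansion is 5/6, so g′′′(0) = 3! * (5/6) = 5.

5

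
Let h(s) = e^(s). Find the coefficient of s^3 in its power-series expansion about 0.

1/6

Use the known series and substitute for the argument.
h(0) = 1
h′(0) = 1
h′′(0) = 1
h′′′(0) = 1
So c_3 = h′′′(0)/3! = 1/6.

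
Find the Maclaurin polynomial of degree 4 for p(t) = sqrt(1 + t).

-5*t^4/128 + t^3/16 - t^2/8 + t/2 + 1

[t^0] = 1;  [t^1] = 1/2;  [t^2] = -1/8;  [t^3] = 1/16;  [t^4] = -5/128.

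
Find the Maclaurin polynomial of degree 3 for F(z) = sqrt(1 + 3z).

27*z^3/16 - 9*z^2/8 + 3*z/2 + 1

F(0) = 1
F′(0) = 3/2
F′′(0) = -9/4
F′′′(0) = 81/8
Then c_k = F^(k)(0)/k! gives each Taylor coefficient.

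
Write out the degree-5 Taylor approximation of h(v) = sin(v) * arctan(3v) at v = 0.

-19*v^4/2 + 3*v^2

Take the Cauchy product of the two expansions.
[v^0] = 0;  [v^1] = 0;  [v^2] = 3;  [v^3] = 0;  [v^4] = -19/2;  [v^5] = 0.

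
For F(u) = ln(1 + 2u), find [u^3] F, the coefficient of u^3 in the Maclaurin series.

F(0) = 0
F′(0) = 2
F′′(0) = -4
F′′′(0) = 16
So c_3 = F′′′(0)/3! = 8/3.

8/3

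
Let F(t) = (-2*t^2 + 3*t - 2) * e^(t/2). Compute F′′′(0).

Shift and add copies of the series according to the polynomial's terms.
From the series, [t^3] F = -2/3; multiply by 3! = 6 to get -4.

-4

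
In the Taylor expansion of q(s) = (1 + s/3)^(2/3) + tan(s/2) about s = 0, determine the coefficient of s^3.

761/17496

Add the two expansions coefficient-wise.
q(0) = 1
q′(0) = 13/18
q′′(0) = -2/81
q′′′(0) = 761/2916
So c_3 = q′′′(0)/3! = 761/17496.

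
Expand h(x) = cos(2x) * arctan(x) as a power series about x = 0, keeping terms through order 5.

23*x^5/15 - 7*x^3/3 + x

Take the Cauchy product of the two expansions.
h(0) = 0
h′(0) = 1
h′′(0) = 0
h′′′(0) = -14
h^(4)(0) = 0
h^(5)(0) = 184
Then c_k = h^(k)(0)/k! gives each Taylor coefficient.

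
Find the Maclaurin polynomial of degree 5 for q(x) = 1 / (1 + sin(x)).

-61*x^5/120 + 2*x^4/3 - 5*x^3/6 + x^2 - x + 1

Expand as Σ (-1)^k u^k with u equal to the inner function's series.
[x^0] = 1;  [x^1] = -1;  [x^2] = 1;  [x^3] = -5/6;  [x^4] = 2/3;  [x^5] = -61/120.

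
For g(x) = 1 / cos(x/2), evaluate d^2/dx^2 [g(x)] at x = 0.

Write the quotient as an unknown series and match coefficients against numerator = denominator · series.
From the series, [x^2] g = 1/8; multiply by 2! = 2 to get 1/4.

1/4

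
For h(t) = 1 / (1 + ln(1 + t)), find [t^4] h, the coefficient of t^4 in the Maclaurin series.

11/3

Expand as Σ (-1)^k u^k with u equal to the inner function's series.
[t^0] = 1;  [t^1] = -1;  [t^2] = 3/2;  [t^3] = -7/3;  [t^4] = 11/3.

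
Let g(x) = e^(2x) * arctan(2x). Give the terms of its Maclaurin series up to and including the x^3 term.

Take the Cauchy product of the two expansions.

4*x^3/3 + 4*x^2 + 2*x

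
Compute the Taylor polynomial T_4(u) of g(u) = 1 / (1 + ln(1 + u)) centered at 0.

Write 1/(1+u) = 1 - u + u^2 - u^3 + ... and substitute the series for u.
g(0) = 1
g′(0) = -1
g′′(0) = 3
g′′′(0) = -14
g^(4)(0) = 88
Dividing each by k! gives the coefficients c_0, ..., c_4.

11*u^4/3 - 7*u^3/3 + 3*u^2/2 - u + 1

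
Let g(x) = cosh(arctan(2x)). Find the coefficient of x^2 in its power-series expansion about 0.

Let u equal the inner series; expand the outer function in u and truncate.
[x^0] = 1;  [x^1] = 0;  [x^2] = 2.
So c_2 = g′′(0)/2! = 2.

2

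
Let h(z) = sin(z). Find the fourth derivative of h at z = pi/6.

The coefficient of (z - pi/6)^4 in the expansion is 1/48, so h^(4)(pi/6) = 4! * (1/48) = 1/2.

1/2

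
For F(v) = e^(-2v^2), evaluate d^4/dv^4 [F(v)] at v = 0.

From the series, [v^4] F = 2; multiply by 4! = 24 to get 48.

48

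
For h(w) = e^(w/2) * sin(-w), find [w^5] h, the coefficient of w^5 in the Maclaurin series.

19/1920

Multiply the two series term by term and collect like powers.
h(0) = 0
h′(0) = -1
h′′(0) = -1
h′′′(0) = 1/4
h^(4)(0) = 3/2
h^(5)(0) = 19/16
So c_5 = h^(5)(0)/5! = 19/1920.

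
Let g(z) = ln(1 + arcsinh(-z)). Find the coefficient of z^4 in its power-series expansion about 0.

-1/12

Let u equal the inner series; expand the outer function in u and truncate.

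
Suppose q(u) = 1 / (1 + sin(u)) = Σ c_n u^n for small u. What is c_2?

1

Use the geometric series for the reciprocal, then substitute.
q(0) = 1
q′(0) = -1
q′′(0) = 2
So c_2 = q′′(0)/2! = 1.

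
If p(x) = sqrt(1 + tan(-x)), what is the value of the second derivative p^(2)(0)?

-1/4

Substitute the inner expansion into the outer series and collect powers.
From the series, [x^2] p = -1/8; multiply by 2! = 2 to get -1/4.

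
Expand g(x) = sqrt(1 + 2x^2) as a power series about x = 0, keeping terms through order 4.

Compute the successive derivatives at the expansion point and divide by k!.
[x^0] = 1;  [x^1] = 0;  [x^2] = 1;  [x^3] = 0;  [x^4] = -1/2.

-x^4/2 + x^2 + 1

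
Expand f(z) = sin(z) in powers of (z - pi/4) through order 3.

Use the known series and substitute for the argument.
[(z - pi/4)^0] = sqrt(2)/2;  [(z - pi/4)^1] = sqrt(2)/2;  [(z - pi/4)^2] = -sqrt(2)/4;  [(z - pi/4)^3] = -sqrt(2)/12.

-sqrt(2)*(z - pi/4)^3/12 - sqrt(2)*(z - pi/4)^2/4 + sqrt(2)*(z - pi/4)/2 + sqrt(2)/2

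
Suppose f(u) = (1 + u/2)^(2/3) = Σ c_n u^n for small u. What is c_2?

[u^0] = 1;  [u^1] = 1/3;  [u^2] = -1/36.
So c_2 = f′′(0)/2! = -1/36.

-1/36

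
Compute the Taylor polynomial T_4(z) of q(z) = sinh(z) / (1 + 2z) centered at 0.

-25*z^4/3 + 25*z^3/6 - 2*z^2 + z

Take the Cauchy product of the two expansions.
q(0) = 0
q′(0) = 1
q′′(0) = -4
q′′′(0) = 25
q^(4)(0) = -200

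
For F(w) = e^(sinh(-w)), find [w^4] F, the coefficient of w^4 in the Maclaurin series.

Let u equal the inner series; expand the outer function in u and truncate.

5/24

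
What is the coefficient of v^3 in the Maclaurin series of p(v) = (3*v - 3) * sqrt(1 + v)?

-9/16

Distribute the polynomial across the series and collect like powers.
p(0) = -3
p′(0) = 3/2
p′′(0) = 15/4
p′′′(0) = -27/8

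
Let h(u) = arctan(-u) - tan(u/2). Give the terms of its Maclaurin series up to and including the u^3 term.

Combine the two series term by term.
h(0) = 0
h′(0) = -3/2
h′′(0) = 0
h′′′(0) = 7/4
The Taylor polynomial is Σ h^(k)(0)/k! · u^k.

7*u^3/24 - 3*u/2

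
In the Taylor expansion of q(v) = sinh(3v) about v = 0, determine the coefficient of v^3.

9/2

Compute the successive derivatives at the expansion point and divide by k!.
[v^0] = 0;  [v^1] = 3;  [v^2] = 0;  [v^3] = 9/2.
So c_3 = q′′′(0)/3! = 9/2.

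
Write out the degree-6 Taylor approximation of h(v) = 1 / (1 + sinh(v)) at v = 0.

77*v^6/45 - 181*v^5/120 + 4*v^4/3 - 7*v^3/6 + v^2 - v + 1

Use the geometric series for the reciprocal, then substitute.
h(0) = 1
h′(0) = -1
h′′(0) = 2
h′′′(0) = -7
h^(4)(0) = 32
h^(5)(0) = -181
h^(6)(0) = 1232
Dividing each by k! gives the coefficients c_0, ..., c_6.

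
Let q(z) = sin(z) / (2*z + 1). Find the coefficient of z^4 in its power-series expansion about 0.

-23/3

Expand 1/(denominator) as a geometric series and multiply by the numerator's series.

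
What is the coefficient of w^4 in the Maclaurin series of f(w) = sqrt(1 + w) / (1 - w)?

Write out both Maclaurin series and multiply, keeping only the needed powers.
f(0) = 1
f′(0) = 3/2
f′′(0) = 11/4
f′′′(0) = 69/8
f^(4)(0) = 537/16
So c_4 = f^(4)(0)/4! = 179/128.

179/128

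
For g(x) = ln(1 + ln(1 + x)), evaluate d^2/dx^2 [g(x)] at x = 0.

Let u equal the inner series; expand the outer function in u and truncate.
From the series, [x^2] g = -1; multiply by 2! = 2 to get -2.

-2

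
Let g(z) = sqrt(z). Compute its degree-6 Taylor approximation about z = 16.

Differentiate repeatedly and evaluate at the center.
g(16) = 4
g′(16) = 1/8
g′′(16) = -1/256
g′′′(16) = 3/8192
g^(4)(16) = -15/262144
g^(5)(16) = 105/8388608
g^(6)(16) = -945/268435456
Then c_k = g^(k)(16)/k! gives each Taylor coefficient.

-21*(z - 16)^6/4294967296 + 7*(z - 16)^5/67108864 - 5*(z - 16)^4/2097152 + (z - 16)^3/16384 - (z - 16)^2/512 + (z - 16)/8 + 4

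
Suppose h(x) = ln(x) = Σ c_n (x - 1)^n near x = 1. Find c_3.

1/3

h(1) = 0
h′(1) = 1
h′′(1) = -1
h′′′(1) = 2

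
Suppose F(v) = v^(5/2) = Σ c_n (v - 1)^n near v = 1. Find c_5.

3/256

F(1) = 1
F′(1) = 5/2
F′′(1) = 15/4
F′′′(1) = 15/8
F^(4)(1) = -15/16
F^(5)(1) = 45/32
So c_5 = F^(5)(1)/5! = 3/256.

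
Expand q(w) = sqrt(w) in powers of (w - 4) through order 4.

Differentiate repeatedly and evaluate at the center.

-5*(w - 4)^4/16384 + (w - 4)^3/512 - (w - 4)^2/64 + (w - 4)/4 + 2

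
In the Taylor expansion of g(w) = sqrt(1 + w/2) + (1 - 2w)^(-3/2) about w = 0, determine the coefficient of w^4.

80635/2048

Combine the two series term by term.
g(0) = 2
g′(0) = 13/4
g′′(0) = 239/16
g′′′(0) = 6723/64
g^(4)(0) = 241905/256
So c_4 = g^(4)(0)/4! = 80635/2048.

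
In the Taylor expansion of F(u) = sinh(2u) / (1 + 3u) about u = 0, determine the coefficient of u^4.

-58

Expand each factor separately, then convolve coefficients.
[u^0] = 0;  [u^1] = 2;  [u^2] = -6;  [u^3] = 58/3;  [u^4] = -58.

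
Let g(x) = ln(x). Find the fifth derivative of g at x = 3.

8/81

Differentiate repeatedly and evaluate at the center.
From the series, [(x - 3)^5] g = 1/1215; multiply by 5! = 120 to get 8/81.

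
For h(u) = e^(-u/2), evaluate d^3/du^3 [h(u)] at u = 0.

-1/8

The coefficient of u^3 in the expansion is -1/48, so h′′′(0) = 3! * (-1/48) = -1/8.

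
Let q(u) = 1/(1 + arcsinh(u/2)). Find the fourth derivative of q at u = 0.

Let u equal the inner series; expand the outer function in u and truncate.
The coefficient of u^4 in the expansion is 1/24, so q^(4)(0) = 4! * (1/24) = 1.

1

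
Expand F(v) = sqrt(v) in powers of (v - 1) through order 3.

Compute the successive derivatives at the expansion point and divide by k!.

(v - 1)^3/16 - (v - 1)^2/8 + (v - 1)/2 + 1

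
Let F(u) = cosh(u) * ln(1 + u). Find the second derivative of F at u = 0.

-1

Expand each factor separately, then convolve coefficients.
The coefficient of u^2 in the expansion is -1/2, so F′′(0) = 2! * (-1/2) = -1.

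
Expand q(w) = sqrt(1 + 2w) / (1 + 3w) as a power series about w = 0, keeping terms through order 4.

379*w^4/8 - 16*w^3 + 11*w^2/2 - 2*w + 1

Expand each factor separately, then convolve coefficients.
[w^0] = 1;  [w^1] = -2;  [w^2] = 11/2;  [w^3] = -16;  [w^4] = 379/8.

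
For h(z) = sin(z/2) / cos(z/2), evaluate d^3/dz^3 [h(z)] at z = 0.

Write the quotient as an unknown series and match coefficients against numerator = denominator · series.
The coefficient of z^3 in the expansion is 1/24, so h′′′(0) = 3! * (1/24) = 1/4.

1/4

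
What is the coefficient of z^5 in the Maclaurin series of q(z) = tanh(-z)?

q(0) = 0
q′(0) = -1
q′′(0) = 0
q′′′(0) = 2
q^(4)(0) = 0
q^(5)(0) = -16

-2/15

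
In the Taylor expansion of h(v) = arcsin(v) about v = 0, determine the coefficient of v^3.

[v^0] = 0;  [v^1] = 1;  [v^2] = 0;  [v^3] = 1/6.

1/6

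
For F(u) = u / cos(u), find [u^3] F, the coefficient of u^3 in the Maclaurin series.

Write the quotient as an unknown series and match coefficients against numerator = denominator · series.
So c_3 = F′′′(0)/3! = 1/2.

1/2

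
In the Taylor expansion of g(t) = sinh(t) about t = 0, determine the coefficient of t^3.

1/6

Use the known series and substitute for the argument.
g(0) = 0
g′(0) = 1
g′′(0) = 0
g′′′(0) = 1
So c_3 = g′′′(0)/3! = 1/6.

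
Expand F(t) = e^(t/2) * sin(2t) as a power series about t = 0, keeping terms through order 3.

-13*t^3/12 + t^2 + 2*t

Take the Cauchy product of the two expansions.
F(0) = 0
F′(0) = 2
F′′(0) = 2
F′′′(0) = -13/2
Then c_k = F^(k)(0)/k! gives each Taylor coefficient.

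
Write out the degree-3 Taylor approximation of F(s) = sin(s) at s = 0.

-s^3/6 + s

Compute the successive derivatives at the expansion point and divide by k!.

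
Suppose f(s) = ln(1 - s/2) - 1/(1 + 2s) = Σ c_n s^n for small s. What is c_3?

Expand each term separately and add.
f(0) = -1
f′(0) = 3/2
f′′(0) = -33/4
f′′′(0) = 191/4
Then c_k = f^(k)(0)/k! gives each Taylor coefficient.

191/24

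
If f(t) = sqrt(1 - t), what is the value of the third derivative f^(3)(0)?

-3/8

Use the known series and substitute for the argument.
The coefficient of t^3 in the expansion is -1/16, so f′′′(0) = 3! * (-1/16) = -3/8.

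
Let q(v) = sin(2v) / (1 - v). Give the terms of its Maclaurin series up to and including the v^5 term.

14*v^5/15 + 2*v^4/3 + 2*v^3/3 + 2*v^2 + 2*v

Use 1/(1 - r) = Σ r^k on the denominator, then take the Cauchy product.
q(0) = 0
q′(0) = 2
q′′(0) = 4
q′′′(0) = 4
q^(4)(0) = 16
q^(5)(0) = 112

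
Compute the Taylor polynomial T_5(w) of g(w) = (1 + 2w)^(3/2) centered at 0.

-3*w^5/8 + 3*w^4/8 - w^3/2 + 3*w^2/2 + 3*w + 1

Use the known series and substitute for the argument.
[w^0] = 1;  [w^1] = 3;  [w^2] = 3/2;  [w^3] = -1/2;  [w^4] = 3/8;  [w^5] = -3/8.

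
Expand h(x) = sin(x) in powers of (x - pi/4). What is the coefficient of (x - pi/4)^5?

sqrt(2)/240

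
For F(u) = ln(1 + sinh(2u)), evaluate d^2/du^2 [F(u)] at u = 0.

-4

Plug the Maclaurin series of the inner function into that of the outer and collect terms.
The coefficient of u^2 in the expansion is -2, so F′′(0) = 2! * (-2) = -4.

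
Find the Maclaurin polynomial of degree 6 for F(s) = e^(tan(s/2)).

59*s^6/15360 + 37*s^5/3840 + 3*s^4/128 + s^3/16 + s^2/8 + s/2 + 1

Plug the Maclaurin series of the inner function into that of the outer and collect terms.
[s^0] = 1;  [s^1] = 1/2;  [s^2] = 1/8;  [s^3] = 1/16;  [s^4] = 3/128;  [s^5] = 37/3840;  [s^6] = 59/15360.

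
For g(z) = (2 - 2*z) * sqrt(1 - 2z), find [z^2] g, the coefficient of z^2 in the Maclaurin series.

1

Shift and add copies of the series according to the polynomial's terms.
g(0) = 2
g′(0) = -4
g′′(0) = 2
So c_2 = g′′(0)/2! = 1.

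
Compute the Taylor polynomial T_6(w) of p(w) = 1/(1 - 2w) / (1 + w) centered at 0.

43*w^6 + 21*w^5 + 11*w^4 + 5*w^3 + 3*w^2 + w + 1

Take the Cauchy product of the two expansions.
[w^0] = 1;  [w^1] = 1;  [w^2] = 3;  [w^3] = 5;  [w^4] = 11;  [w^5] = 21;  [w^6] = 43.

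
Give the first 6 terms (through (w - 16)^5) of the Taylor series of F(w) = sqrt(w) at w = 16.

F(16) = 4
F′(16) = 1/8
F′′(16) = -1/256
F′′′(16) = 3/8192
F^(4)(16) = -15/262144
F^(5)(16) = 105/8388608
Then c_k = F^(k)(16)/k! gives each Taylor coefficient.

7*(w - 16)^5/67108864 - 5*(w - 16)^4/2097152 + (w - 16)^3/16384 - (w - 16)^2/512 + (w - 16)/8 + 4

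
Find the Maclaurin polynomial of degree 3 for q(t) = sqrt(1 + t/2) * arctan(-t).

35*t^3/96 - t^2/4 - t

Expand each factor separately, then convolve coefficients.
q(0) = 0
q′(0) = -1
q′′(0) = -1/2
q′′′(0) = 35/16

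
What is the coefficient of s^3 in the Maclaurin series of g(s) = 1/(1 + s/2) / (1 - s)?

5/8

Take the Cauchy product of the two expansions.
g(0) = 1
g′(0) = 1/2
g′′(0) = 3/2
g′′′(0) = 15/4
Then c_k = g^(k)(0)/k! gives each Taylor coefficient.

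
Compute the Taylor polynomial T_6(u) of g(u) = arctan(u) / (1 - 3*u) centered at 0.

Multiply the numerator's expansion by the denominator's geometric series.
g(0) = 0
g′(0) = 1
g′′(0) = 6
g′′′(0) = 52
g^(4)(0) = 624
g^(5)(0) = 9384
g^(6)(0) = 168912

1173*u^6/5 + 391*u^5/5 + 26*u^4 + 26*u^3/3 + 3*u^2 + u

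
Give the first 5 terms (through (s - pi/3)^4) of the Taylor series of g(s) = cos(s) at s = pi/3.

(s - pi/3)^4/48 + sqrt(3)*(s - pi/3)^3/12 - (s - pi/3)^2/4 - sqrt(3)*(s - pi/3)/2 + 1/2

g(pi/3) = 1/2
g′(pi/3) = -sqrt(3)/2
g′′(pi/3) = -1/2
g′′′(pi/3) = sqrt(3)/2
g^(4)(pi/3) = 1/2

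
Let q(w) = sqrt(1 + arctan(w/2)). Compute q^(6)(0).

Substitute the inner expansion into the outer series and collect powers.
The coefficient of w^6 in the expansion is -1489/2949120, so q^(6)(0) = 6! * (-1489/2949120) = -1489/4096.

-1489/4096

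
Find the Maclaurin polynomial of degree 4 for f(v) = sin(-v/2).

f(0) = 0
f′(0) = -1/2
f′′(0) = 0
f′′′(0) = 1/8
f^(4)(0) = 0

v^3/48 - v/2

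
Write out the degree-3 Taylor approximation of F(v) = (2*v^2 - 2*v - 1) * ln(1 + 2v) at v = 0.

Multiply each power in the prefactor through the base expansion.
F(0) = 0
F′(0) = -2
F′′(0) = -4
F′′′(0) = 32

16*v^3/3 - 2*v^2 - 2*v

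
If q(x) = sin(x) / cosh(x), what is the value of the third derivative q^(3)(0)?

Write the quotient as an unknown series and match coefficients against numerator = denominator · series.
From the series, [x^3] q = -2/3; multiply by 3! = 6 to get -4.

-4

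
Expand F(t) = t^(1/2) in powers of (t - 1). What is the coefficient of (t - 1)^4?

F(1) = 1
F′(1) = 1/2
F′′(1) = -1/4
F′′′(1) = 3/8
F^(4)(1) = -15/16
The Taylor polynomial is Σ F^(k)(1)/k! · (t - 1)^k.

-5/128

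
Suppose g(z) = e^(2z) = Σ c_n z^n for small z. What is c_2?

Compute the successive derivatives at the expansion point and divide by k!.
[z^0] = 1;  [z^1] = 2;  [z^2] = 2.

2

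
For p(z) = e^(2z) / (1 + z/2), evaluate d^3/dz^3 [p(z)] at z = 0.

17/4

Write out both Maclaurin series and multiply, keeping only the needed powers.
From the series, [z^3] p = 17/24; multiply by 3! = 6 to get 17/4.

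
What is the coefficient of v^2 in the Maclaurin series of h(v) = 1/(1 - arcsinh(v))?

Compose series: expand the inner function first, then feed it into the outer expansion.
h(0) = 1
h′(0) = 1
h′′(0) = 2
So c_2 = h′′(0)/2! = 1.

1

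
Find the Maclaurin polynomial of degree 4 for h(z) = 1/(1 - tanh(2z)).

16*z^4/3 + 16*z^3/3 + 4*z^2 + 2*z + 1

Let u equal the inner series; expand the outer function in u and truncate.
h(0) = 1
h′(0) = 2
h′′(0) = 8
h′′′(0) = 32
h^(4)(0) = 128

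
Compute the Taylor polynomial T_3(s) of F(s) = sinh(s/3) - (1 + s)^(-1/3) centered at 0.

Expand each term separately and add.
F(0) = -1
F′(0) = 2/3
F′′(0) = -4/9
F′′′(0) = 29/27
Dividing each by k! gives the coefficients c_0, ..., c_3.

29*s^3/162 - 2*s^2/9 + 2*s/3 - 1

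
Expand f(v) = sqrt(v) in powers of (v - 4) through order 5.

Compute the successive derivatives at the expansion point and divide by k!.
f(4) = 2
f′(4) = 1/4
f′′(4) = -1/32
f′′′(4) = 3/256
f^(4)(4) = -15/2048
f^(5)(4) = 105/16384
Dividing each by k! gives the coefficients c_0, ..., c_5.

7*(v - 4)^5/131072 - 5*(v - 4)^4/16384 + (v - 4)^3/512 - (v - 4)^2/64 + (v - 4)/4 + 2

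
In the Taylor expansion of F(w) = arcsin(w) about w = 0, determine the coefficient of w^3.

F(0) = 0
F′(0) = 1
F′′(0) = 0
F′′′(0) = 1
Then c_k = F^(k)(0)/k! gives each Taylor coefficient.

1/6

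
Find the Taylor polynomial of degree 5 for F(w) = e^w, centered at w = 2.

(w - 2)^5*e^(2)/120 + (w - 2)^4*e^(2)/24 + (w - 2)^3*e^(2)/6 + (w - 2)^2*e^(2)/2 + (w - 2)*e^(2) + e^(2)

F(2) = e^(2)
F′(2) = e^(2)
F′′(2) = e^(2)
F′′′(2) = e^(2)
F^(4)(2) = e^(2)
F^(5)(2) = e^(2)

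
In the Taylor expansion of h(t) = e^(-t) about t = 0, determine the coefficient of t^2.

Differentiate repeatedly and evaluate at the center.

1/2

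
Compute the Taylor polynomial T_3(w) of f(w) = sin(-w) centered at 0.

w^3/6 - w

Use the known series and substitute for the argument.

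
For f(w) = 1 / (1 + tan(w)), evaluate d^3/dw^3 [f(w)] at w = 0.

Write 1/(1+u) = 1 - u + u^2 - u^3 + ... and substitute the series for u.
The coefficient of w^3 in the expansion is -4/3, so f′′′(0) = 3! * (-4/3) = -8.

-8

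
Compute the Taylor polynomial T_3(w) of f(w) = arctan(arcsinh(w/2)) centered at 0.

Substitute the inner expansion into the outer series and collect powers.
[w^0] = 0;  [w^1] = 1/2;  [w^2] = 0;  [w^3] = -1/16.

-w^3/16 + w/2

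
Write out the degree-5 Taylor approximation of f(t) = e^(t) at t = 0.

t^5/120 + t^4/24 + t^3/6 + t^2/2 + t + 1

Apply the Taylor formula c_k = f^(k)(a)/k!.
f(0) = 1
f′(0) = 1
f′′(0) = 1
f′′′(0) = 1
f^(4)(0) = 1
f^(5)(0) = 1
Dividing each by k! gives the coefficients c_0, ..., c_5.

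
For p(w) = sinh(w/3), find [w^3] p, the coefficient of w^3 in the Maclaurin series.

Apply the Taylor formula c_k = f^(k)(a)/k!.
p(0) = 0
p′(0) = 1/3
p′′(0) = 0
p′′′(0) = 1/27
So c_3 = p′′′(0)/3! = 1/162.

1/162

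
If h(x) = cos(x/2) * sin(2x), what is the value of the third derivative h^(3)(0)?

-19/2

Multiply the two series term by term and collect like powers.
From the series, [x^3] h = -19/12; multiply by 3! = 6 to get -19/2.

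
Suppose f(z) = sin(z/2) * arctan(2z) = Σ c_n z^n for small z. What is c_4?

Take the Cauchy product of the two expansions.
f(0) = 0
f′(0) = 0
f′′(0) = 2
f′′′(0) = 0
f^(4)(0) = -33
So c_4 = f^(4)(0)/4! = -11/8.

-11/8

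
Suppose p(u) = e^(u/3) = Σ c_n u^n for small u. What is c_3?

1/162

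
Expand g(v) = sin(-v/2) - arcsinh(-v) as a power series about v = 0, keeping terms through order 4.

-7*v^3/48 + v/2

Combine the two series term by term.
g(0) = 0
g′(0) = 1/2
g′′(0) = 0
g′′′(0) = -7/8
g^(4)(0) = 0
Then c_k = g^(k)(0)/k! gives each Taylor coefficient.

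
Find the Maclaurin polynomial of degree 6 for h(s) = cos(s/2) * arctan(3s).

Multiply the two series term by term and collect like powers.
h(0) = 0
h′(0) = 3
h′′(0) = 0
h′′′(0) = -225/4
h^(4)(0) = 0
h^(5)(0) = 95487/16
h^(6)(0) = 0
The Taylor polynomial is Σ h^(k)(0)/k! · s^k.

31829*s^5/640 - 75*s^3/8 + 3*s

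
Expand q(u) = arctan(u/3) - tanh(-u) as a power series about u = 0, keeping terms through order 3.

Add the two expansions coefficient-wise.
q(0) = 0
q′(0) = 4/3
q′′(0) = 0
q′′′(0) = -56/27
Dividing each by k! gives the coefficients c_0, ..., c_3.

-28*u^3/81 + 4*u/3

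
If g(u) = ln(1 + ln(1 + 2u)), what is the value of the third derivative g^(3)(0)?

56

Substitute the inner expansion into the outer series and collect powers.
The coefficient of u^3 in the expansion is 28/3, so g′′′(0) = 3! * (28/3) = 56.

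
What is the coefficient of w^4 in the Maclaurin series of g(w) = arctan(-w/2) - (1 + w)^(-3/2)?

Combine the two series term by term.
g(0) = -1
g′(0) = 1
g′′(0) = -15/4
g′′′(0) = 107/8
g^(4)(0) = -945/16
Dividing each by k! gives the coefficients c_0, ..., c_4.

-315/128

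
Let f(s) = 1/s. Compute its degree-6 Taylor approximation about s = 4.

Apply the Taylor formula c_k = f^(k)(a)/k!.
f(4) = 1/4
f′(4) = -1/16
f′′(4) = 1/32
f′′′(4) = -3/128
f^(4)(4) = 3/128
f^(5)(4) = -15/512
f^(6)(4) = 45/1024
Dividing each by k! gives the coefficients c_0, ..., c_6.

(s - 4)^6/16384 - (s - 4)^5/4096 + (s - 4)^4/1024 - (s - 4)^3/256 + (s - 4)^2/64 - (s - 4)/16 + 1/4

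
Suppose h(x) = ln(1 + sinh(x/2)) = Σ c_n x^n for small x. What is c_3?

1/16

Let u equal the inner series; expand the outer function in u and truncate.
h(0) = 0
h′(0) = 1/2
h′′(0) = -1/4
h′′′(0) = 3/8
Dividing each by k! gives the coefficients c_0, ..., c_3.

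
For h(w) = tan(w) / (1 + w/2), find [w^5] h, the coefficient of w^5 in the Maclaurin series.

Take the Cauchy product of the two expansions.
So c_5 = h^(5)(0)/5! = 67/240.

67/240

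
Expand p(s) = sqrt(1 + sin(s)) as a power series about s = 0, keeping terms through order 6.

Plug the Maclaurin series of the inner function into that of the outer and collect terms.

-s^6/46080 + s^5/3840 + s^4/384 - s^3/48 - s^2/8 + s/2 + 1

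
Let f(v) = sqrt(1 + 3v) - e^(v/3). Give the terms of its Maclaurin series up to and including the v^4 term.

Add the two expansions coefficient-wise.
f(0) = 0
f′(0) = 7/6
f′′(0) = -85/36
f′′′(0) = 2179/216
f^(4)(0) = -98431/1296

-98431*v^4/31104 + 2179*v^3/1296 - 85*v^2/72 + 7*v/6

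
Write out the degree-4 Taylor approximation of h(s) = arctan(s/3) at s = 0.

-s^3/81 + s/3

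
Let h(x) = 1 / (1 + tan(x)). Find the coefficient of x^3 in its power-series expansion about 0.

-4/3

Write 1/(1+u) = 1 - u + u^2 - u^3 + ... and substitute the series for u.
h(0) = 1
h′(0) = -1
h′′(0) = 2
h′′′(0) = -8
So c_3 = h′′′(0)/3! = -4/3.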